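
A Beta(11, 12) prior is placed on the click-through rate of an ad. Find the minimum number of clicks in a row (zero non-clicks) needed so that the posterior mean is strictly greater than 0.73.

After k clicks and 0 non-clicks the posterior is Beta(11+k, 12), with mean (11+k)/(11+12+k).
Set (11+k)/(23+k) > 0.73 and solve: k > (0.73·23 − 11)/(1 − 0.73) = 21.444.
The smallest integer exceeding 21.444 is 22.

k = 22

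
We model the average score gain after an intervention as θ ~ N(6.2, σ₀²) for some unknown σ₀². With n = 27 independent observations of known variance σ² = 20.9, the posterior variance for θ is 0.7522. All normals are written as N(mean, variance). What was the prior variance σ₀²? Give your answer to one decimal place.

For the Normal–Normal model with known σ², precisions add: τ_n = τ₀ + n/σ².
So 1/σ₀² = 1/0.7522 − 27/20.9 = 1.329434 − 1.291866 = 0.037568.
Hence σ₀² = 1/0.037568 ≈ 26.6.

σ₀² = 26.6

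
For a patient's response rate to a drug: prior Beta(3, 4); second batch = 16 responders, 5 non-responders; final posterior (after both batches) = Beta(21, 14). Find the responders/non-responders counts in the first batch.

2 responders and 5 non-responders

Because Beta–binomial updating is additive in the counts, the combined data contributed (α_post−α_prior, β_post−β_prior) successes and failures.
Total across both batches: 21−3=18 responders, 14−4=10 non-responders.
Subtract the second batch: 18−16=2 responders and 10−5=5 non-responders.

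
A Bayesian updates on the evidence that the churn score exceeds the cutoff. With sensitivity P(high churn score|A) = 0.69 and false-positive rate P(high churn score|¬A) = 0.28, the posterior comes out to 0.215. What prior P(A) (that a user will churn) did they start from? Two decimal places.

Bayes' rule in odds form gives O(A|E) = O(A)·[P(E|A)/P(E|¬A)], hence O(A) = O(A|E)/LR.
Posterior odds = 0.215/(1−0.215) = 0.2739. LR = 0.69/0.28 = 2.4643.
Prior odds = 0.2739/2.4643 = 0.1111, so P(A) = 0.1111/(1+0.1111) ≈ 0.10.

P(A) = 0.10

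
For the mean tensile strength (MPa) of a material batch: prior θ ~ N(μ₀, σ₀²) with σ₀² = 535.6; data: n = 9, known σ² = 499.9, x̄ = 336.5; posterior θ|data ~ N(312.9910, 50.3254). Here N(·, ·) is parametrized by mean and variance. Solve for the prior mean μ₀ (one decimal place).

The posterior mean is a precision-weighted average: μ_n = (τ₀μ₀ + τ_data·x̄)/(τ₀+τ_data), with τ₀=1/σ₀² and τ_data=n/σ².
Here τ₀ = 1/535.6 = 0.001867 and τ_data = 9/499.9 = 0.018004, so τ_n = 0.019871.
Rearranging for μ₀: μ₀ = (μ_n·τ_n − τ_data·x̄)/τ₀ = (312.9910·0.019871 − 0.018004·336.5) / 0.001867 = 0.161098/0.001867 ≈ 86.3.

μ₀ = 86.3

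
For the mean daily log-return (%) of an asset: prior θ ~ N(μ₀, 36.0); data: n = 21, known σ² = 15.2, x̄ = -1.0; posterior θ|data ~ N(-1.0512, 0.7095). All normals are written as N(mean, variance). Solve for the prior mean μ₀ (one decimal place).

μ₀ = -3.6

The posterior mean is a precision-weighted average: μ_n = (τ₀μ₀ + τ_data·x̄)/(τ₀+τ_data), with τ₀=1/σ₀² and τ_data=n/σ².
Here τ₀ = 1/36.0 = 0.027778 and τ_data = 21/15.2 = 1.381579, so τ_n = 1.409357.
Rearranging for μ₀: μ₀ = (μ_n·τ_n − τ_data·x̄)/τ₀ = (-1.0512·1.409357 − 1.381579·-1.0) / 0.027778 = -0.099937/0.027778 ≈ -3.6.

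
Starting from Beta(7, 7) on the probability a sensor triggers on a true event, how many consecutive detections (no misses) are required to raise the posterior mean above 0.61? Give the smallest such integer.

After k detections and 0 misses the posterior is Beta(7+k, 7), with mean (7+k)/(7+7+k).
Set (7+k)/(14+k) > 0.61 and solve: k > (0.61·14 − 7)/(1 − 0.61) = 3.949.
The smallest integer exceeding 3.949 is 4, and checking k=4: (11)/(18) = 0.6111 > 0.61.

k = 4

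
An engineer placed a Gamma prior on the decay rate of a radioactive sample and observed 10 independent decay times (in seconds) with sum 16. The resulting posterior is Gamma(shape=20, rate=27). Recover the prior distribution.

For an exponential likelihood with a Gamma(α, β) prior on the rate, n observations with total T give posterior Gamma(α+n, β+T).
So α = 20 − 10 = 10 and β = 27 − 16 = 11.

Gamma(shape=10, rate=11)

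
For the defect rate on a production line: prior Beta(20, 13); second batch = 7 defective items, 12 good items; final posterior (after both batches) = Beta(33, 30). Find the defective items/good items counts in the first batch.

6 defective items and 5 good items

Because Beta–binomial updating is additive in the counts, the combined data contributed (α_post−α_prior, β_post−β_prior) successes and failures.
Total across both batches: 33−20=13 defective items, 30−13=17 good items.
Subtract the second batch: 13−7=6 defective items and 17−12=5 good items.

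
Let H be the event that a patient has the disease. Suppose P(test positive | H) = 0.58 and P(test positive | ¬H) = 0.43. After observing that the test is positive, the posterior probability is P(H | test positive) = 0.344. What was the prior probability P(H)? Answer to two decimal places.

P(H) = 0.28

In odds form, posterior odds = prior odds × likelihood ratio, so prior odds = posterior odds ÷ LR.
Posterior odds = 0.344/(1−0.344) = 0.5244. LR = 0.58/0.43 = 1.3488.
Prior odds = 0.5244/1.3488 = 0.3888, so P(H) = 0.3888/(1+0.3888) ≈ 0.28.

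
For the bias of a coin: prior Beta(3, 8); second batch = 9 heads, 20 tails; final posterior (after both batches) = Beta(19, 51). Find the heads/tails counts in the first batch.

Sequential conjugate updates are equivalent to a single update on the pooled data, so total successes = posterior α − prior α and total failures = posterior β − prior β.
Total across both batches: 19−3=16 heads, 51−8=43 tails.
Subtract the second batch: 16−9=7 heads and 43−20=23 tails.

7 heads and 23 tails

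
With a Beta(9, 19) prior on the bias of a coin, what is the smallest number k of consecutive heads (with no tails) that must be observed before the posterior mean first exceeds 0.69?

After k heads and 0 tails the posterior is Beta(9+k, 19), with mean (9+k)/(9+19+k).
Set (9+k)/(28+k) > 0.69 and solve: k > (0.69·28 − 9)/(1 − 0.69) = 33.290.
The smallest integer exceeding 33.290 is 34.

k = 34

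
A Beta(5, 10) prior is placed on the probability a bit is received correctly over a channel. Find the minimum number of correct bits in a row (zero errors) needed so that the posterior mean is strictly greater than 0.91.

After k correct bits and 0 errors the posterior is Beta(5+k, 10), with mean (5+k)/(5+10+k).
Set (5+k)/(15+k) > 0.91 and solve: k > (0.91·15 − 5)/(1 − 0.91) = 96.111.
The smallest integer exceeding 96.111 is 97.

k = 97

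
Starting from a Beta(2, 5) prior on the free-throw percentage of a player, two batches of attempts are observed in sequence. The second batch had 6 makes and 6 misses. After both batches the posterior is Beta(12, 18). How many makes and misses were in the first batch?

4 makes and 7 misses

Sequential conjugate updates are equivalent to a single update on the pooled data, so total successes = posterior α − prior α and total failures = posterior β − prior β.
Total across both batches: 12−2=10 makes, 18−5=13 misses.
Subtract the second batch: 10−6=4 makes and 13−6=7 misses.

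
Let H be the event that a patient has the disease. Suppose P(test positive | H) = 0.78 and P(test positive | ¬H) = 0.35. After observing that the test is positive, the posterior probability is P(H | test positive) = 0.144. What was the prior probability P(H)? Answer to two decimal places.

In odds form, posterior odds = prior odds × likelihood ratio, so prior odds = posterior odds ÷ LR.
Posterior odds = 0.144/(1−0.144) = 0.1682. LR = 0.78/0.35 = 2.2286.
Prior odds = 0.1682/2.2286 = 0.0755, so P(H) = 0.0755/(1+0.0755) ≈ 0.07.

P(H) = 0.07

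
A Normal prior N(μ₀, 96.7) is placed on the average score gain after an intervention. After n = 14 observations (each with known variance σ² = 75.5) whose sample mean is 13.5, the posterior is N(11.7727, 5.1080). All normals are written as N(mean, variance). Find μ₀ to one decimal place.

With known observation variance, the Normal–Normal posterior has precision τ_n = τ₀ + n/σ² and mean μ_n = (τ₀μ₀ + (n/σ²)x̄)/τ_n.
Here τ₀ = 1/96.7 = 0.010341 and τ_data = 14/75.5 = 0.185430, so τ_n = 0.195771.
Rearranging for μ₀: μ₀ = (μ_n·τ_n − τ_data·x̄)/τ₀ = (11.7727·0.195771 − 0.185430·13.5) / 0.010341 = -0.198552/0.010341 ≈ -19.2.

μ₀ = -19.2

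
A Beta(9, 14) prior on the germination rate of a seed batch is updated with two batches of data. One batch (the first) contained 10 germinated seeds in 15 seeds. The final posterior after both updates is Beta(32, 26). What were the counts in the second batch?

Sequential conjugate updates are equivalent to a single update on the pooled data, so total successes = posterior α − prior α and total failures = posterior β − prior β.
Total across both batches: 32−9=23 germinated seeds, 26−14=12 non-germinating seeds.
Subtract the first batch: 23−10=13 germinated seeds and 12−5=7 non-germinating seeds.

13 germinated seeds and 7 non-germinating seeds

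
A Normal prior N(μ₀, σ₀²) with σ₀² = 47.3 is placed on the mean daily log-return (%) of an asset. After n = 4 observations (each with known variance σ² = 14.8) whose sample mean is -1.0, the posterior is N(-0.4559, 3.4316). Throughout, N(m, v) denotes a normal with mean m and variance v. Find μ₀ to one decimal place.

μ₀ = 6.5

With known observation variance, the Normal–Normal posterior has precision τ_n = τ₀ + n/σ² and mean μ_n = (τ₀μ₀ + (n/σ²)x̄)/τ_n.
Here τ₀ = 1/47.3 = 0.021142 and τ_data = 4/14.8 = 0.270270, so τ_n = 0.291412.
Rearranging for μ₀: μ₀ = (μ_n·τ_n − τ_data·x̄)/τ₀ = (-0.4559·0.291412 − 0.270270·-1.0) / 0.021142 = 0.137415/0.021142 ≈ 6.5.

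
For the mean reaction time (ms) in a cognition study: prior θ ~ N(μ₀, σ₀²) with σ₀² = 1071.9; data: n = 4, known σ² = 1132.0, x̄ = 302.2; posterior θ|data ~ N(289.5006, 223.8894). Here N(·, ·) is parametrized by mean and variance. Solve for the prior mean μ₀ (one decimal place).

The posterior mean is a precision-weighted average: μ_n = (τ₀μ₀ + τ_data·x̄)/(τ₀+τ_data), with τ₀=1/σ₀² and τ_data=n/σ².
Here τ₀ = 1/1071.9 = 0.000933 and τ_data = 4/1132.0 = 0.003534, so τ_n = 0.004467.
Rearranging for μ₀: μ₀ = (μ_n·τ_n − τ_data·x̄)/τ₀ = (289.5006·0.004467 − 0.003534·302.2) / 0.000933 = 0.225224/0.000933 ≈ 241.4.

μ₀ = 241.4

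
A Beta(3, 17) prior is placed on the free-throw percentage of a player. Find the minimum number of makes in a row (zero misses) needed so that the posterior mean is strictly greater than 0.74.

After k makes and 0 misses the posterior is Beta(3+k, 17), with mean (3+k)/(3+17+k).
Set (3+k)/(20+k) > 0.74 and solve: k > (0.74·20 − 3)/(1 − 0.74) = 45.385.
The smallest integer exceeding 45.385 is 46.

k = 46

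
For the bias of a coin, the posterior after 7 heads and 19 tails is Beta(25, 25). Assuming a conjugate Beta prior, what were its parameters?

Beta(18, 6)

Beta is conjugate to the binomial likelihood: posterior = Beta(a+s, b+f).
So a = 25 − 7 = 18 and b = 25 − 19 = 6.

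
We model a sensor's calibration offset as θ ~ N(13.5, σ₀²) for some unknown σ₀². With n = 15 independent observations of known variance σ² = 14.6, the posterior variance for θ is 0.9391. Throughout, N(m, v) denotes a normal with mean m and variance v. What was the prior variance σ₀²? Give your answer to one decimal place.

Posterior precision equals prior precision plus data precision: 1/σ_n² = 1/σ₀² + n/σ².
So 1/σ₀² = 1/0.9391 − 15/14.6 = 1.064849 − 1.027397 = 0.037452.
Hence σ₀² = 1/0.037452 ≈ 26.7.

σ₀² = 26.7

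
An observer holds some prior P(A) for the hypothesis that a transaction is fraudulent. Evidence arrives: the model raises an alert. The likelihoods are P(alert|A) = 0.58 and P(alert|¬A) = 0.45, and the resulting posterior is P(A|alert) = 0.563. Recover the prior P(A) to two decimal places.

Bayes' rule in odds form gives O(A|E) = O(A)·[P(E|A)/P(E|¬A)], hence O(A) = O(A|E)/LR.
Posterior odds = 0.563/(1−0.563) = 1.2883. LR = 0.58/0.45 = 1.2889.
Prior odds = 1.2883/1.2889 = 0.9995, so P(A) = 0.9995/(1+0.9995) ≈ 0.50.

P(A) = 0.50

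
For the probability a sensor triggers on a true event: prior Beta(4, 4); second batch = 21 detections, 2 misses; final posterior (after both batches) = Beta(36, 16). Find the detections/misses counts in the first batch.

11 detections and 10 misses

Sequential conjugate updates are equivalent to a single update on the pooled data, so total successes = posterior α − prior α and total failures = posterior β − prior β.
Total across both batches: 36−4=32 detections, 16−4=12 misses.
Subtract the second batch: 32−21=11 detections and 12−2=10 misses.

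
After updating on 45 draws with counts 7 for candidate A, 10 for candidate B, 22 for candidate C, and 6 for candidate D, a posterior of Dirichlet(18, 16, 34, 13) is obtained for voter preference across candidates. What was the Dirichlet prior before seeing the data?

Dirichlet(11, 6, 12, 7)

For a Dirichlet(α) prior with multinomial counts c, the posterior is Dirichlet(α + c) componentwise.
Subtract each count from the matching posterior parameter: 18−7=11, 16−10=6, 34−22=12, 13−6=7.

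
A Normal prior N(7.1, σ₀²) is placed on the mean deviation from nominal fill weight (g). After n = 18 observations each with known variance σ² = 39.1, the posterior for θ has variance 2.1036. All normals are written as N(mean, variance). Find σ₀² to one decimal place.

For the Normal–Normal model with known σ², precisions add: τ_n = τ₀ + n/σ².
So 1/σ₀² = 1/2.1036 − 18/39.1 = 0.475376 − 0.460358 = 0.015018.
Hence σ₀² = 1/0.015018 ≈ 66.6.

σ₀² = 66.6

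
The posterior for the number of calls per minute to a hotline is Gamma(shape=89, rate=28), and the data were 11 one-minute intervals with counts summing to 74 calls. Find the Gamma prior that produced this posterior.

Gamma(shape=15, rate=17)

Gamma–Poisson conjugacy: posterior shape = α + Σxᵢ, posterior rate = β + n.
So α = 89 − 74 = 15 and β = 28 − 11 = 17.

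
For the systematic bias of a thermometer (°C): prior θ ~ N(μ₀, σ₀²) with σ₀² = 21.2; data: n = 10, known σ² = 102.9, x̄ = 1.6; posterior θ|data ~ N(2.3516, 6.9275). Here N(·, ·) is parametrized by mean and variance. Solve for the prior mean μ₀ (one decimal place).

With known observation variance, the Normal–Normal posterior has precision τ_n = τ₀ + n/σ² and mean μ_n = (τ₀μ₀ + (n/σ²)x̄)/τ_n.
Here τ₀ = 1/21.2 = 0.047170 and τ_data = 10/102.9 = 0.097182, so τ_n = 0.144352.
Rearranging for μ₀: μ₀ = (μ_n·τ_n − τ_data·x̄)/τ₀ = (2.3516·0.144352 − 0.097182·1.6) / 0.047170 = 0.183967/0.047170 ≈ 3.9.

μ₀ = 3.9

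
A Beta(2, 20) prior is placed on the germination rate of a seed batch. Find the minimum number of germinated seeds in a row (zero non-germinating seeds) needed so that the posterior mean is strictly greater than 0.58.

After k germinated seeds and 0 non-germinating seeds the posterior is Beta(2+k, 20), with mean (2+k)/(2+20+k).
Set (2+k)/(22+k) > 0.58 and solve: k > (0.58·22 − 2)/(1 − 0.58) = 25.619.
The smallest integer exceeding 25.619 is 26, and checking k=26: (28)/(48) = 0.5833 > 0.58.

k = 26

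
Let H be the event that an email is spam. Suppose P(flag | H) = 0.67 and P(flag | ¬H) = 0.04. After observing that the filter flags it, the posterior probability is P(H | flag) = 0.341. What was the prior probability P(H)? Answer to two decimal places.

In odds form, posterior odds = prior odds × likelihood ratio, so prior odds = posterior odds ÷ LR.
Posterior odds = 0.341/(1−0.341) = 0.5175. LR = 0.67/0.04 = 16.7500.
Prior odds = 0.5175/16.7500 = 0.0309, so P(H) = 0.0309/(1+0.0309) ≈ 0.03.

P(H) = 0.03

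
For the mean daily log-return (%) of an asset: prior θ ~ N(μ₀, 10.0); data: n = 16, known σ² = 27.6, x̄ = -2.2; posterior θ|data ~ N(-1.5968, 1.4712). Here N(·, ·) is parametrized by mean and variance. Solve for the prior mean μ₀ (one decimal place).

With known observation variance, the Normal–Normal posterior has precision τ_n = τ₀ + n/σ² and mean μ_n = (τ₀μ₀ + (n/σ²)x̄)/τ_n.
Here τ₀ = 1/10.0 = 0.100000 and τ_data = 16/27.6 = 0.579710, so τ_n = 0.679710.
Rearranging for μ₀: μ₀ = (μ_n·τ_n − τ_data·x̄)/τ₀ = (-1.5968·0.679710 − 0.579710·-2.2) / 0.100000 = 0.190001/0.100000 ≈ 1.9.

μ₀ = 1.9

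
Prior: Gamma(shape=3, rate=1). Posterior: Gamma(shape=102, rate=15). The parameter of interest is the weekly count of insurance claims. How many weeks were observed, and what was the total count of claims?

Gamma–Poisson conjugacy: posterior shape = α + Σxᵢ, posterior rate = β + n.
Matching: Σxᵢ = 102 − 3 = 99 and n = 15 − 1 = 14.

n = 14 weeks with total 99 claims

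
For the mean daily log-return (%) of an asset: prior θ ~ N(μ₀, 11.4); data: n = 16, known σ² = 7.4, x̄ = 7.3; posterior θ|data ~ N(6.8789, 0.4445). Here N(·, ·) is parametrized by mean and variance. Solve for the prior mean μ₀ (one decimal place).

The posterior mean is a precision-weighted average: μ_n = (τ₀μ₀ + τ_data·x̄)/(τ₀+τ_data), with τ₀=1/σ₀² and τ_data=n/σ².
Here τ₀ = 1/11.4 = 0.087719 and τ_data = 16/7.4 = 2.162162, so τ_n = 2.249881.
Rearranging for μ₀: μ₀ = (μ_n·τ_n − τ_data·x̄)/τ₀ = (6.8789·2.249881 − 2.162162·7.3) / 0.087719 = -0.307076/0.087719 ≈ -3.5.

μ₀ = -3.5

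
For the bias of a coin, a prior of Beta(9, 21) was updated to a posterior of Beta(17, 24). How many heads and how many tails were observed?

A Beta(a, b) prior with s successes and f failures in binomial data gives a Beta(a+s, b+f) posterior.
Match parameters: s=17−9=8, f=24−21=3.

8 heads and 3 tails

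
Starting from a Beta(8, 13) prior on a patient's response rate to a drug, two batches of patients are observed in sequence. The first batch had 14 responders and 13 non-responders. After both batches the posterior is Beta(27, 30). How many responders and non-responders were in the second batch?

Sequential conjugate updates are equivalent to a single update on the pooled data, so total successes = posterior α − prior α and total failures = posterior β − prior β.
Total across both batches: 27−8=19 responders, 30−13=17 non-responders.
Subtract the first batch: 19−14=5 responders and 17−13=4 non-responders.

5 responders and 4 non-responders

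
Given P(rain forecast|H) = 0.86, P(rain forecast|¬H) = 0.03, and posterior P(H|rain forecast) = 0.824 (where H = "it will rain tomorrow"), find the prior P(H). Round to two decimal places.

Bayes' rule in odds form gives O(H|E) = O(H)·[P(E|H)/P(E|¬H)], hence O(H) = O(H|E)/LR.
Posterior odds = 0.824/(1−0.824) = 4.6818. LR = 0.86/0.03 = 28.6667.
Prior odds = 4.6818/28.6667 = 0.1633, so P(H) = 0.1633/(1+0.1633) ≈ 0.14.

P(H) = 0.14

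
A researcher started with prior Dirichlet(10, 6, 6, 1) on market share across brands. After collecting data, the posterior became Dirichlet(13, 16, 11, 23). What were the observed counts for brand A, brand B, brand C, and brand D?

For a Dirichlet(α) prior with multinomial counts c, the posterior is Dirichlet(α + c) componentwise.
Counts are posterior − prior componentwise: 13−10=3, 16−6=10, 11−6=5, 23−1=22.

counts (3, 10, 5, 22)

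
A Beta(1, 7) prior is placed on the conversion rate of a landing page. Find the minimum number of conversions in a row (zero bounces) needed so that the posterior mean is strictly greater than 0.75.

k = 21

After k conversions and 0 bounces the posterior is Beta(1+k, 7), with mean (1+k)/(1+7+k).
Set (1+k)/(8+k) > 0.75 and solve: k > (0.75·8 − 1)/(1 − 0.75) = 20.000.
The smallest integer exceeding 20.000 is 21, and checking k=21: (22)/(29) = 0.7586 > 0.75.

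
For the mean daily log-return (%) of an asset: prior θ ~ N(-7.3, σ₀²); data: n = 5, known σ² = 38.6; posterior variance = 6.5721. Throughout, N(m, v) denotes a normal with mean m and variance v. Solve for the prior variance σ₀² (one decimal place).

Posterior precision equals prior precision plus data precision: 1/σ_n² = 1/σ₀² + n/σ².
So 1/σ₀² = 1/6.5721 − 5/38.6 = 0.152158 − 0.129534 = 0.022624.
Hence σ₀² = 1/0.022624 ≈ 44.2.

σ₀² = 44.2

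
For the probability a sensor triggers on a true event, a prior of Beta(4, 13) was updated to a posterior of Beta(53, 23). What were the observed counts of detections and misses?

49 detections and 10 misses

Beta is conjugate to the binomial likelihood: posterior = Beta(α+s, β+f).
Match parameters: s=53−4=49, f=23−13=10.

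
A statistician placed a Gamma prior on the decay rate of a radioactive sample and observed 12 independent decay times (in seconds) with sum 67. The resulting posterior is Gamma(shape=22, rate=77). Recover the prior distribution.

Gamma(shape=10, rate=10)

Gamma–exponential conjugacy: posterior shape = α + n, posterior rate = β + Σtᵢ.
So α = 22 − 12 = 10 and β = 77 − 67 = 10.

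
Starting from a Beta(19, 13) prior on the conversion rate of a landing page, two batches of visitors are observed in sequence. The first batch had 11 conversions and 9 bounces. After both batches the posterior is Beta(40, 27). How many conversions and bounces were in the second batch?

Sequential conjugate updates are equivalent to a single update on the pooled data, so total successes = posterior α − prior α and total failures = posterior β − prior β.
Total across both batches: 40−19=21 conversions, 27−13=14 bounces.
Subtract the first batch: 21−11=10 conversions and 14−9=5 bounces.

10 conversions and 5 bounces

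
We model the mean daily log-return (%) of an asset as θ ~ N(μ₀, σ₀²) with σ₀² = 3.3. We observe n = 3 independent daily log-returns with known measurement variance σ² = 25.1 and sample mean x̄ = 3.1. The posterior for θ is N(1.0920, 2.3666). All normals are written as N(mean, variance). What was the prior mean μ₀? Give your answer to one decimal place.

μ₀ = 0.3

With known observation variance, the Normal–Normal posterior has precision τ_n = τ₀ + n/σ² and mean μ_n = (τ₀μ₀ + (n/σ²)x̄)/τ_n.
Here τ₀ = 1/3.3 = 0.303030 and τ_data = 3/25.1 = 0.119522, so τ_n = 0.422552.
Rearranging for μ₀: μ₀ = (μ_n·τ_n − τ_data·x̄)/τ₀ = (1.0920·0.422552 − 0.119522·3.1) / 0.303030 = 0.090909/0.303030 ≈ 0.3.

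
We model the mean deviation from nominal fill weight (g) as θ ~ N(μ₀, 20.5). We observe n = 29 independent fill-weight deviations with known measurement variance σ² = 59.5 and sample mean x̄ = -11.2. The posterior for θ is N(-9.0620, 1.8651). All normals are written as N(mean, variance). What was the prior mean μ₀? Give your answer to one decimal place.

μ₀ = 12.3

With known observation variance, the Normal–Normal posterior has precision τ_n = τ₀ + n/σ² and mean μ_n = (τ₀μ₀ + (n/σ²)x̄)/τ_n.
Here τ₀ = 1/20.5 = 0.048780 and τ_data = 29/59.5 = 0.487395, so τ_n = 0.536175.
Rearranging for μ₀: μ₀ = (μ_n·τ_n − τ_data·x̄)/τ₀ = (-9.0620·0.536175 − 0.487395·-11.2) / 0.048780 = 0.600006/0.048780 ≈ 12.3.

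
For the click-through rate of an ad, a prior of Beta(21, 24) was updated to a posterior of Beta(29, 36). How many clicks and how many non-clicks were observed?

Under Beta–binomial conjugacy the posterior parameters are (a+s, b+f).
Match parameters: s=29−21=8, f=36−24=12.

8 clicks and 12 non-clicks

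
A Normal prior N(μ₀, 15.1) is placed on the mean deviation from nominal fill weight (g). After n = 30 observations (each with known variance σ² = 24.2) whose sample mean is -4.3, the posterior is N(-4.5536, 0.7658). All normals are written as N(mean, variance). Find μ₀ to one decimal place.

The posterior mean is a precision-weighted average: μ_n = (τ₀μ₀ + τ_data·x̄)/(τ₀+τ_data), with τ₀=1/σ₀² and τ_data=n/σ².
Here τ₀ = 1/15.1 = 0.066225 and τ_data = 30/24.2 = 1.239669, so τ_n = 1.305894.
Rearranging for μ₀: μ₀ = (μ_n·τ_n − τ_data·x̄)/τ₀ = (-4.5536·1.305894 − 1.239669·-4.3) / 0.066225 = -0.615942/0.066225 ≈ -9.3.

μ₀ = -9.3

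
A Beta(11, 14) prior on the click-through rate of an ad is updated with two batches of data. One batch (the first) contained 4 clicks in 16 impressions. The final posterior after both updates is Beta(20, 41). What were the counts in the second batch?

5 clicks and 15 non-clicks

Sequential conjugate updates are equivalent to a single update on the pooled data, so total successes = posterior α − prior α and total failures = posterior β − prior β.
Total across both batches: 20−11=9 clicks, 41−14=27 non-clicks.
Subtract the first batch: 9−4=5 clicks and 27−12=15 non-clicks.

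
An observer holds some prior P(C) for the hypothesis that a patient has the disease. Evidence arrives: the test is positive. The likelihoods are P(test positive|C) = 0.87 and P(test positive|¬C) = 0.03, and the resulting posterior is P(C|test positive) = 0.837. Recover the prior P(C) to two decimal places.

P(C) = 0.15

Bayes' rule in odds form gives O(C|E) = O(C)·[P(E|C)/P(E|¬C)], hence O(C) = O(C|E)/LR.
Posterior odds = 0.837/(1−0.837) = 5.1350. LR = 0.87/0.03 = 29.0000.
Prior odds = 5.1350/29.0000 = 0.1771, so P(C) = 0.1771/(1+0.1771) ≈ 0.15.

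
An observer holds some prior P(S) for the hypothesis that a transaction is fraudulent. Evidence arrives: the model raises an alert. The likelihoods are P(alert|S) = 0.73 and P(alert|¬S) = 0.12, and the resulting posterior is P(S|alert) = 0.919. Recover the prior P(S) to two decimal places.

Bayes' rule in odds form gives O(S|E) = O(S)·[P(E|S)/P(E|¬S)], hence O(S) = O(S|E)/LR.
Posterior odds = 0.919/(1−0.919) = 11.3457. LR = 0.73/0.12 = 6.0833.
Prior odds = 11.3457/6.0833 = 1.8651, so P(S) = 1.8651/(1+1.8651) ≈ 0.65.

P(S) = 0.65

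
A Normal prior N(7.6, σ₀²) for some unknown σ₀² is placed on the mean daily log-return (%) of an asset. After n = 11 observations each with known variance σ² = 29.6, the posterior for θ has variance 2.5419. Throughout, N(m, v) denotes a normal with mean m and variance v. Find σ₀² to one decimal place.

σ₀² = 45.9

Posterior precision equals prior precision plus data precision: 1/σ_n² = 1/σ₀² + n/σ².
So 1/σ₀² = 1/2.5419 − 11/29.6 = 0.393407 − 0.371622 = 0.021785.
Hence σ₀² = 1/0.021785 ≈ 45.9.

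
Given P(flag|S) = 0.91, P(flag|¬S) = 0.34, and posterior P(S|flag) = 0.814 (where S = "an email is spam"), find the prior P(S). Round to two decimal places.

In odds form, posterior odds = prior odds × likelihood ratio, so prior odds = posterior odds ÷ LR.
Posterior odds = 0.814/(1−0.814) = 4.3763. LR = 0.91/0.34 = 2.6765.
Prior odds = 4.3763/2.6765 = 1.6351, so P(S) = 1.6351/(1+1.6351) ≈ 0.62.

P(S) = 0.62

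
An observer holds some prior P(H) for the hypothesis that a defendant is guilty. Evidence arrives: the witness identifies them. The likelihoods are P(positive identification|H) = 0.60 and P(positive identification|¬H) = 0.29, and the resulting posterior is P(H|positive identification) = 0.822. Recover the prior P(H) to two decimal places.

P(H) = 0.69

In odds form, posterior odds = prior odds × likelihood ratio, so prior odds = posterior odds ÷ LR.
Posterior odds = 0.822/(1−0.822) = 4.6180. LR = 0.60/0.29 = 2.0690.
Prior odds = 4.6180/2.0690 = 2.2320, so P(H) = 2.2320/(1+2.2320) ≈ 0.69.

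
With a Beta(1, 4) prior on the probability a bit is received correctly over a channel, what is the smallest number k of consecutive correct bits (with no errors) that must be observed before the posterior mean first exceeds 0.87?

k = 26

After k correct bits and 0 errors the posterior is Beta(1+k, 4), with mean (1+k)/(1+4+k).
Set (1+k)/(5+k) > 0.87 and solve: k > (0.87·5 − 1)/(1 − 0.87) = 25.769.
The smallest integer exceeding 25.769 is 26, and checking k=26: (27)/(31) = 0.8710 > 0.87.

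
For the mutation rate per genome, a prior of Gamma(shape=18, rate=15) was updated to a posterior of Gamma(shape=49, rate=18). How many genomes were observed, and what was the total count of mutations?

Gamma–Poisson conjugacy: posterior shape = α + Σxᵢ, posterior rate = β + n.
Matching: Σxᵢ = 49 − 18 = 31 and n = 18 − 15 = 3.

n = 3 genomes with total 31 mutations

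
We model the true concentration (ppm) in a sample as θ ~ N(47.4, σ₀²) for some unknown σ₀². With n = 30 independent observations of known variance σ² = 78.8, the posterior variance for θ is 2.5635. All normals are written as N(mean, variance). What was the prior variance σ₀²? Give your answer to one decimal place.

σ₀² = 106.6

For the Normal–Normal model with known σ², precisions add: τ_n = τ₀ + n/σ².
So 1/σ₀² = 1/2.5635 − 30/78.8 = 0.390092 − 0.380711 = 0.009381.
Hence σ₀² = 1/0.009381 ≈ 106.6.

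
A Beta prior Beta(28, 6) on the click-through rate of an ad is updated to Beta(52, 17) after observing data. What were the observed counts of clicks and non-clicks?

Under Beta–binomial conjugacy the posterior parameters are (a+s, b+f).
Match parameters: s=52−28=24, f=17−6=11.

24 clicks and 11 non-clicks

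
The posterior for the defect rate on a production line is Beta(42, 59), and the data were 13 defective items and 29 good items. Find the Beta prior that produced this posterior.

Beta(29, 30)

A Beta(a, b) prior with s successes and f failures in binomial data gives a Beta(a+s, b+f) posterior.
So a = 42 − 13 = 29 and b = 59 − 29 = 30.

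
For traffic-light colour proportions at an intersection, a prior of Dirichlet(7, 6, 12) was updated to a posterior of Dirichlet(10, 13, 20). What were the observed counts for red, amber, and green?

For a Dirichlet(α) prior with multinomial counts c, the posterior is Dirichlet(α + c) componentwise.
Counts are posterior − prior componentwise: 10−7=3, 13−6=7, 20−12=8.

counts (3, 7, 8)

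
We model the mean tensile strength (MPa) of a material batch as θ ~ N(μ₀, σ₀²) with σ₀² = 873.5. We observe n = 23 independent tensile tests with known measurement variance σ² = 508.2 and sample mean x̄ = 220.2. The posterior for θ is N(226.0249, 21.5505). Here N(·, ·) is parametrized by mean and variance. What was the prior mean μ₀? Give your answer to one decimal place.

μ₀ = 456.3

The posterior mean is a precision-weighted average: μ_n = (τ₀μ₀ + τ_data·x̄)/(τ₀+τ_data), with τ₀=1/σ₀² and τ_data=n/σ².
Here τ₀ = 1/873.5 = 0.001145 and τ_data = 23/508.2 = 0.045258, so τ_n = 0.046403.
Rearranging for μ₀: μ₀ = (μ_n·τ_n − τ_data·x̄)/τ₀ = (226.0249·0.046403 − 0.045258·220.2) / 0.001145 = 0.522422/0.001145 ≈ 456.3.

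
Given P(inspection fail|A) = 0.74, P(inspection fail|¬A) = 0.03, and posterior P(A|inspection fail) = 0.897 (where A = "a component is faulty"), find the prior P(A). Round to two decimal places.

Bayes' rule in odds form gives O(A|E) = O(A)·[P(E|A)/P(E|¬A)], hence O(A) = O(A|E)/LR.
Posterior odds = 0.897/(1−0.897) = 8.7087. LR = 0.74/0.03 = 24.6667.
Prior odds = 8.7087/24.6667 = 0.3531, so P(A) = 0.3531/(1+0.3531) ≈ 0.26.

P(A) = 0.26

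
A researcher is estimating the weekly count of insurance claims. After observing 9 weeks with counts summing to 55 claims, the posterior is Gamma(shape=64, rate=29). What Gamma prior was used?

Gamma(shape=9, rate=20)

A Gamma(α, β) prior (rate parametrization) on a Poisson rate with n observations summing to S gives posterior Gamma(α+S, β+n).
So α = 64 − 55 = 9 and β = 29 − 9 = 20.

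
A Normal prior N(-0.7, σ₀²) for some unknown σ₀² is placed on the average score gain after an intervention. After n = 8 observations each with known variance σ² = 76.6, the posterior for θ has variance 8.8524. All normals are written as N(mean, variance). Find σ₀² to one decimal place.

Posterior precision equals prior precision plus data precision: 1/σ_n² = 1/σ₀² + n/σ².
So 1/σ₀² = 1/8.8524 − 8/76.6 = 0.112964 − 0.104439 = 0.008525.
Hence σ₀² = 1/0.008525 ≈ 117.3.

σ₀² = 117.3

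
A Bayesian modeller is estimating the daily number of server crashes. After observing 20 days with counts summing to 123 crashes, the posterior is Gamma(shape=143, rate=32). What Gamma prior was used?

Gamma(shape=20, rate=12)

Gamma–Poisson conjugacy: posterior shape = α + Σxᵢ, posterior rate = β + n.
So α = 143 − 123 = 20 and β = 32 − 20 = 12.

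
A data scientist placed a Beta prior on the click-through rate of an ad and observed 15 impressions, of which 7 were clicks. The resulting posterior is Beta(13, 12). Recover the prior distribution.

A Beta(a, b) prior with s successes and f failures in binomial data gives a Beta(a+s, b+f) posterior.
Subtract the data counts: 13−7=6, 12−8=4.

Beta(6, 4)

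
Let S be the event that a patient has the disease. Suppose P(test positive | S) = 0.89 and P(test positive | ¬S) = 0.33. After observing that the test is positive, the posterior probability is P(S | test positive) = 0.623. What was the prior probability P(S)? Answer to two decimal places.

In odds form, posterior odds = prior odds × likelihood ratio, so prior odds = posterior odds ÷ LR.
Posterior odds = 0.623/(1−0.623) = 1.6525. LR = 0.89/0.33 = 2.6970.
Prior odds = 1.6525/2.6970 = 0.6127, so P(S) = 0.6127/(1+0.6127) ≈ 0.38.

P(S) = 0.38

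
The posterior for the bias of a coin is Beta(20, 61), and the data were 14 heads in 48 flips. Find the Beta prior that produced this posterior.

Beta(6, 27)

Beta is conjugate to the binomial likelihood: posterior = Beta(α+s, β+f).
Subtract the data counts: 20−14=6, 61−34=27.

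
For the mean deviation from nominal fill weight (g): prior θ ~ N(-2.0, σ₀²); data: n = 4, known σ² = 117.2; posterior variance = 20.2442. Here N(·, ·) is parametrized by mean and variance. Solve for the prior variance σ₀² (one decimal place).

σ₀² = 65.5

Posterior precision equals prior precision plus data precision: 1/σ_n² = 1/σ₀² + n/σ².
So 1/σ₀² = 1/20.2442 − 4/117.2 = 0.049397 − 0.034130 = 0.015267.
Hence σ₀² = 1/0.015267 ≈ 65.5.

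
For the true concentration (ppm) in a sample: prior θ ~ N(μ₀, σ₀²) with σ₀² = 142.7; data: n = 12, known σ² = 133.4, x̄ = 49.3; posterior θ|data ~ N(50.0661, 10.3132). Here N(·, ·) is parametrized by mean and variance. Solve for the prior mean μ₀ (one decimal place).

The posterior mean is a precision-weighted average: μ_n = (τ₀μ₀ + τ_data·x̄)/(τ₀+τ_data), with τ₀=1/σ₀² and τ_data=n/σ².
Here τ₀ = 1/142.7 = 0.007008 and τ_data = 12/133.4 = 0.089955, so τ_n = 0.096963.
Rearranging for μ₀: μ₀ = (μ_n·τ_n − τ_data·x̄)/τ₀ = (50.0661·0.096963 − 0.089955·49.3) / 0.007008 = 0.419778/0.007008 ≈ 59.9.

μ₀ = 59.9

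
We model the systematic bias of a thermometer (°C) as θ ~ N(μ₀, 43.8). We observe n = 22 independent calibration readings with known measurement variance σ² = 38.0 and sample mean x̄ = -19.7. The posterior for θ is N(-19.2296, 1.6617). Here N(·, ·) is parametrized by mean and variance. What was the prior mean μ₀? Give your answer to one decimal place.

μ₀ = -7.3

With known observation variance, the Normal–Normal posterior has precision τ_n = τ₀ + n/σ² and mean μ_n = (τ₀μ₀ + (n/σ²)x̄)/τ_n.
Here τ₀ = 1/43.8 = 0.022831 and τ_data = 22/38.0 = 0.578947, so τ_n = 0.601778.
Rearranging for μ₀: μ₀ = (μ_n·τ_n − τ_data·x̄)/τ₀ = (-19.2296·0.601778 − 0.578947·-19.7) / 0.022831 = -0.166694/0.022831 ≈ -7.3.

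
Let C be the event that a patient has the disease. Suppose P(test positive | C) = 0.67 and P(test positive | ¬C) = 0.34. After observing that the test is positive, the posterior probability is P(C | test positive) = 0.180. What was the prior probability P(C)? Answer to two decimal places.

Bayes' rule in odds form gives O(C|E) = O(C)·[P(E|C)/P(E|¬C)], hence O(C) = O(C|E)/LR.
Posterior odds = 0.180/(1−0.180) = 0.2195. LR = 0.67/0.34 = 1.9706.
Prior odds = 0.2195/1.9706 = 0.1114, so P(C) = 0.1114/(1+0.1114) ≈ 0.10.

P(C) = 0.10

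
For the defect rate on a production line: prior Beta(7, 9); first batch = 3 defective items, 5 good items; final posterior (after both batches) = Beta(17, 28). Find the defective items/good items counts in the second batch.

Because Beta–binomial updating is additive in the counts, the combined data contributed (α_post−α_prior, β_post−β_prior) successes and failures.
Total across both batches: 17−7=10 defective items, 28−9=19 good items.
Subtract the first batch: 10−3=7 defective items and 19−5=14 good items.

7 defective items and 14 good items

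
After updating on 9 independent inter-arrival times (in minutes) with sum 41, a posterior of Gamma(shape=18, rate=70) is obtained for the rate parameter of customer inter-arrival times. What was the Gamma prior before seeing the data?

Gamma(shape=9, rate=29)

For an exponential likelihood with a Gamma(α, β) prior on the rate, n observations with total T give posterior Gamma(α+n, β+T).
So α = 18 − 9 = 9 and β = 70 − 41 = 29.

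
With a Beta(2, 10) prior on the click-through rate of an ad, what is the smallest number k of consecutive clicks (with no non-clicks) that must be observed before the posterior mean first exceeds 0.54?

After k clicks and 0 non-clicks the posterior is Beta(2+k, 10), with mean (2+k)/(2+10+k).
Set (2+k)/(12+k) > 0.54 and solve: k > (0.54·12 − 2)/(1 − 0.54) = 9.739.
The smallest integer exceeding 9.739 is 10, and checking k=10: (12)/(22) = 0.5455 > 0.54.

k = 10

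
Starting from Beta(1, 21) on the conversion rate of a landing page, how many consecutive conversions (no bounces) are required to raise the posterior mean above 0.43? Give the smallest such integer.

k = 15

After k conversions and 0 bounces the posterior is Beta(1+k, 21), with mean (1+k)/(1+21+k).
Set (1+k)/(22+k) > 0.43 and solve: k > (0.43·22 − 1)/(1 − 0.43) = 14.842.
The smallest integer exceeding 14.842 is 15, and checking k=15: (16)/(37) = 0.4324 > 0.43.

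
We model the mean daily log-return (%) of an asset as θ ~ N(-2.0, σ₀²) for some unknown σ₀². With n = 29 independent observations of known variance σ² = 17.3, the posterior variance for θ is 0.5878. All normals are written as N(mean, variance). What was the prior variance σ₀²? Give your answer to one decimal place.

σ₀² = 40.1

Posterior precision equals prior precision plus data precision: 1/σ_n² = 1/σ₀² + n/σ².
So 1/σ₀² = 1/0.5878 − 29/17.3 = 1.701259 − 1.676301 = 0.024958.
Hence σ₀² = 1/0.024958 ≈ 40.1.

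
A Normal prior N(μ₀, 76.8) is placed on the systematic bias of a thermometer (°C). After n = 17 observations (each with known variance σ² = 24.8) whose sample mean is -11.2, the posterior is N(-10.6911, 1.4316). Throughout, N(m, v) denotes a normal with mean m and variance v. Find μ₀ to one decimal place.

The posterior mean is a precision-weighted average: μ_n = (τ₀μ₀ + τ_data·x̄)/(τ₀+τ_data), with τ₀=1/σ₀² and τ_data=n/σ².
Here τ₀ = 1/76.8 = 0.013021 and τ_data = 17/24.8 = 0.685484, so τ_n = 0.698505.
Rearranging for μ₀: μ₀ = (μ_n·τ_n − τ_data·x̄)/τ₀ = (-10.6911·0.698505 − 0.685484·-11.2) / 0.013021 = 0.209634/0.013021 ≈ 16.1.

μ₀ = 16.1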